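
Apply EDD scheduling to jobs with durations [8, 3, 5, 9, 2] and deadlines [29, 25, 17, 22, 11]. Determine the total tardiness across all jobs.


Sort by due date (EDD order): [(2, 11), (5, 17), (9, 22), (3, 25), (8, 29)]
Compute completion times and tardiness:
  Job 1: p=2, d=11, C=2, tardiness=max(0,2-11)=0
  Job 2: p=5, d=17, C=7, tardiness=max(0,7-17)=0
  Job 3: p=9, d=22, C=16, tardiness=max(0,16-22)=0
  Job 4: p=3, d=25, C=19, tardiness=max(0,19-25)=0
  Job 5: p=8, d=29, C=27, tardiness=max(0,27-29)=0
Total tardiness = 0

0


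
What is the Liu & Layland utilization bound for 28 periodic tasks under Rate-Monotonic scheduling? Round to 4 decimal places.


Compute 2^(1/28) = 1.0250642120
Subtract 1: 1.0250642120 - 1 = 0.0250642120
Multiply by n: 28 * 0.0250642120 = 0.7017979360
Round to 4 dp: 0.7018

0.7018


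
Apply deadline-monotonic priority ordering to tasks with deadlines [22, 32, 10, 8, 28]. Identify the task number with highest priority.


Sort tasks by relative deadline (ascending):
  Task 4: deadline = 8
  Task 3: deadline = 10
  Task 1: deadline = 22
  Task 5: deadline = 28
  Task 2: deadline = 32
Priority order (highest first): [4, 3, 1, 5, 2]
Highest priority task = 4

4


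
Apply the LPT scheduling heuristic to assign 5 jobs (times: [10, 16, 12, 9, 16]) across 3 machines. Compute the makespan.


Sort jobs in decreasing order (LPT): [16, 16, 12, 10, 9]
Assign each job to the least loaded machine:
  Machine 1: jobs [16, 9], load = 25
  Machine 2: jobs [16], load = 16
  Machine 3: jobs [12, 10], load = 22
Makespan = max load = 25

25


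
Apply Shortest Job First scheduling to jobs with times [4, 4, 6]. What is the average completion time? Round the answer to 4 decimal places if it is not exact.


SJF order (ascending): [4, 4, 6]
Completion times:
  Job 1: burst=4, C=4
  Job 2: burst=4, C=8
  Job 3: burst=6, C=14
Average completion = 26/3 = 8.6667

8.6667


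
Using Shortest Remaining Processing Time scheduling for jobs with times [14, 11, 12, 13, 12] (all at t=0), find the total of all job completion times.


Since all jobs arrive at t=0, SRPT equals SPT ordering.
SPT order: [11, 12, 12, 13, 14]
Completion times:
  Job 1: p=11, C=11
  Job 2: p=12, C=23
  Job 3: p=12, C=35
  Job 4: p=13, C=48
  Job 5: p=14, C=62
Total completion time = 11 + 23 + 35 + 48 + 62 = 179

179


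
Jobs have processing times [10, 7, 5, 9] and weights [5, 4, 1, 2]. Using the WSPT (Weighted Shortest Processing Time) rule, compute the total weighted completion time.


Compute p/w ratios and sort ascending (WSPT): [(7, 4), (10, 5), (9, 2), (5, 1)]
Compute weighted completion times:
  Job (p=7,w=4): C=7, w*C=4*7=28
  Job (p=10,w=5): C=17, w*C=5*17=85
  Job (p=9,w=2): C=26, w*C=2*26=52
  Job (p=5,w=1): C=31, w*C=1*31=31
Total weighted completion time = 196

196


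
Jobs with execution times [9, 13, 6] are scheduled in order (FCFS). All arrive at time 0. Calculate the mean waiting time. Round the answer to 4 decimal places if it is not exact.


FCFS order (as given): [9, 13, 6]
Waiting times:
  Job 1: wait = 0
  Job 2: wait = 9
  Job 3: wait = 22
Sum of waiting times = 31
Average waiting time = 31/3 = 10.3333

10.3333


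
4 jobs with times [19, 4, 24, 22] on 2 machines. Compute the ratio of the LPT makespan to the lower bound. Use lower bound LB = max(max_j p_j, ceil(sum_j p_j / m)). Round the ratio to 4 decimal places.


LPT order: [24, 22, 19, 4]
Machine loads after assignment: [28, 41]
LPT makespan = 41
Lower bound = max(max_job, ceil(total/2)) = max(24, 35) = 35
Ratio = 41 / 35 = 1.1714

1.1714


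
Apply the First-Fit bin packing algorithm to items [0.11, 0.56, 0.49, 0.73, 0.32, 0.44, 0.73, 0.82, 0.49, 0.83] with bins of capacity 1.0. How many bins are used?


Place items sequentially using First-Fit:
  Item 0.11 -> new Bin 1
  Item 0.56 -> Bin 1 (now 0.67)
  Item 0.49 -> new Bin 2
  Item 0.73 -> new Bin 3
  Item 0.32 -> Bin 1 (now 0.99)
  Item 0.44 -> Bin 2 (now 0.93)
  Item 0.73 -> new Bin 4
  Item 0.82 -> new Bin 5
  Item 0.49 -> new Bin 6
  Item 0.83 -> new Bin 7
Total bins used = 7

7


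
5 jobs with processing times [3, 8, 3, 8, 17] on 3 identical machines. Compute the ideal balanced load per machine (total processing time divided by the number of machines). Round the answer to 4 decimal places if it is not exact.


Total processing time = 3 + 8 + 3 + 8 + 17 = 39
Number of machines = 3
Ideal balanced load = 39 / 3 = 13.0

13.0


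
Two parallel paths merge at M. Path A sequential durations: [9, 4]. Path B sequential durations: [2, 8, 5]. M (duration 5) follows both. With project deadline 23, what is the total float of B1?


Forward pass: ES(B1) = sum of predecessors on chain B = 0
EF = ES + duration = 0 + 2 = 2
Backward pass: LF(M) = deadline = 23; LS(M) = 23 - 5 = 18
LF(B1) = LS(M) - sum(successors on chain B) = 18 - 13 = 5
LS = LF - duration = 5 - 2 = 3
Total float = LS - ES = 3 - 0 = 3

3


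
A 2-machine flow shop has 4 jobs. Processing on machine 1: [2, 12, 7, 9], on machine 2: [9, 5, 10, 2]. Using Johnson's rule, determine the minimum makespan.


Apply Johnson's rule:
  Group 1 (a <= b): [(1, 2, 9), (3, 7, 10)]
  Group 2 (a > b): [(2, 12, 5), (4, 9, 2)]
Optimal job order: [1, 3, 2, 4]
Schedule:
  Job 1: M1 done at 2, M2 done at 11
  Job 3: M1 done at 9, M2 done at 21
  Job 2: M1 done at 21, M2 done at 26
  Job 4: M1 done at 30, M2 done at 32
Makespan = 32

32


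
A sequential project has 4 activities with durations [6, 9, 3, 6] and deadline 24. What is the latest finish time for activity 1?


LF(activity 1) = deadline - sum of successor durations
Successors: activities 2 through 4 with durations [9, 3, 6]
Sum of successor durations = 18
LF = 24 - 18 = 6

6


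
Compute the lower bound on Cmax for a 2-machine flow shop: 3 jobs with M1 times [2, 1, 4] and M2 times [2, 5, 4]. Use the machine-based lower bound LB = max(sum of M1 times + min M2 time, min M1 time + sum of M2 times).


LB1 = sum(M1 times) + min(M2 times) = 7 + 2 = 9
LB2 = min(M1 times) + sum(M2 times) = 1 + 11 = 12
Lower bound = max(LB1, LB2) = max(9, 12) = 12

12


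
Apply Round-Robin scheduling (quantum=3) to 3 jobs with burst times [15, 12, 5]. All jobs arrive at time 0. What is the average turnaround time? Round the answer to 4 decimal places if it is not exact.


Time quantum = 3
Execution trace:
  J1 runs 3 units, time = 3
  J2 runs 3 units, time = 6
  J3 runs 3 units, time = 9
  J1 runs 3 units, time = 12
  J2 runs 3 units, time = 15
  J3 runs 2 units, time = 17
  J1 runs 3 units, time = 20
  J2 runs 3 units, time = 23
  J1 runs 3 units, time = 26
  J2 runs 3 units, time = 29
  J1 runs 3 units, time = 32
Finish times: [32, 29, 17]
Average turnaround = 78/3 = 26.0

26.0


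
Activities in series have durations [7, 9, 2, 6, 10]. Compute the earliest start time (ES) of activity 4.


Activity 4 starts after activities 1 through 3 complete.
Predecessor durations: [7, 9, 2]
ES = 7 + 9 + 2 = 18

18


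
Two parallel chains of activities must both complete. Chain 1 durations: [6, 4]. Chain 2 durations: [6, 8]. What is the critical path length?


Path A total = 6 + 4 = 10
Path B total = 6 + 8 = 14
Critical path = longest path = max(10, 14) = 14

14


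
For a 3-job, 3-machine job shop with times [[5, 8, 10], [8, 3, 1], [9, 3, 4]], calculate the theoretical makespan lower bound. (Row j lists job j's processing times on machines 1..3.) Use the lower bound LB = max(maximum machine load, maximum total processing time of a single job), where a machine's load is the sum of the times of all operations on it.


Machine loads:
  Machine 1: 5 + 8 + 9 = 22
  Machine 2: 8 + 3 + 3 = 14
  Machine 3: 10 + 1 + 4 = 15
Max machine load = 22
Job totals:
  Job 1: 23
  Job 2: 12
  Job 3: 16
Max job total = 23
Lower bound = max(22, 23) = 23

23


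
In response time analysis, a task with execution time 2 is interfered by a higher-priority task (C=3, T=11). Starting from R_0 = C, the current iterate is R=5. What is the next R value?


R_next = C + ceil(R_prev / T_hp) * C_hp
ceil(5 / 11) = ceil(0.4545) = 1
Interference = 1 * 3 = 3
R_next = 2 + 3 = 5
R_next = R_prev, so the iteration has converged (response time = 5).

5


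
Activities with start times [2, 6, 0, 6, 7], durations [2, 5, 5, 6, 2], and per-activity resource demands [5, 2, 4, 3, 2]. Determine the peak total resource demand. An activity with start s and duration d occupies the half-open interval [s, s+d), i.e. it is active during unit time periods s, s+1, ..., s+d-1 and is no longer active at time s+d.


Each activity i is active on [start_i, start_i + duration_i).
Compute total resource usage per time slot:
  t=0: active resources = [4], total = 4
  t=1: active resources = [4], total = 4
  t=2: active resources = [5, 4], total = 9
  t=3: active resources = [5, 4], total = 9
  t=4: active resources = [4], total = 4
  t=5: active resources = [], total = 0
  t=6: active resources = [2, 3], total = 5
  t=7: active resources = [2, 3, 2], total = 7
  t=8: active resources = [2, 3, 2], total = 7
  t=9: active resources = [2, 3], total = 5
  t=10: active resources = [2, 3], total = 5
  t=11: active resources = [3], total = 3
Peak resource demand = 9

9


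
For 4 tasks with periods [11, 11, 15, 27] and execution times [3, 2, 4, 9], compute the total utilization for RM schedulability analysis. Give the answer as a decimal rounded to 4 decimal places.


Compute individual utilizations (exact fractions):
  Task 1: C/T = 3/11 (approx. 0.2727)
  Task 2: C/T = 2/11 (approx. 0.1818)
  Task 3: C/T = 4/15 (approx. 0.2667)
  Task 4: C/T = 9/27 = 1/3 (approx. 0.3333)
Total utilization U = 3/11 + 2/11 + 4/15 + 1/3 = 58/55
Rounded to 4 decimal places: U = 1.0545
RM (Liu & Layland) bound for 4 tasks = 0.756828; compare with U = 58/55 (approx. 1.054545)
U > 1, so the task set is not schedulable (processor overloaded).

1.0545


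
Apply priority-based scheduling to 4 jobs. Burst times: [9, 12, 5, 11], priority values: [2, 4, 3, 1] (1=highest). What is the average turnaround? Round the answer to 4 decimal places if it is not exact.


Sort by priority (ascending = highest first):
Order: [(1, 11), (2, 9), (3, 5), (4, 12)]
Completion times:
  Priority 1, burst=11, C=11
  Priority 2, burst=9, C=20
  Priority 3, burst=5, C=25
  Priority 4, burst=12, C=37
Average turnaround = 93/4 = 23.25

23.25


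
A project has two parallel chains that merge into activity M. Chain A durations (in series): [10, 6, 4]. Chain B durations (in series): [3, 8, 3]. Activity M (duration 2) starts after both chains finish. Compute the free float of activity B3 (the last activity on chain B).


ES(B3) = sum of predecessors on chain B = 11
EF(B3) = ES + duration = 11 + 3 = 14
Successor of B3 is M. ES(M) = max(sum(A), sum(B)) = max(20, 14) = 20
Free float = ES(successor) - EF(current) = 20 - 14 = 6

6


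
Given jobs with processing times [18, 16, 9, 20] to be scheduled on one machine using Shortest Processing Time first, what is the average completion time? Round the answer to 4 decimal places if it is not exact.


Sort jobs by processing time (SPT order): [9, 16, 18, 20]
Compute completion times sequentially:
  Job 1: processing = 9, completes at 9
  Job 2: processing = 16, completes at 25
  Job 3: processing = 18, completes at 43
  Job 4: processing = 20, completes at 63
Sum of completion times = 140
Average completion time = 140/4 = 35.0

35.0


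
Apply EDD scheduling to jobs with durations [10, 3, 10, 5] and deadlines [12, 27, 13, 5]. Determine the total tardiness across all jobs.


Sort by due date (EDD order): [(5, 5), (10, 12), (10, 13), (3, 27)]
Compute completion times and tardiness:
  Job 1: p=5, d=5, C=5, tardiness=max(0,5-5)=0
  Job 2: p=10, d=12, C=15, tardiness=max(0,15-12)=3
  Job 3: p=10, d=13, C=25, tardiness=max(0,25-13)=12
  Job 4: p=3, d=27, C=28, tardiness=max(0,28-27)=1
Total tardiness = 16

16


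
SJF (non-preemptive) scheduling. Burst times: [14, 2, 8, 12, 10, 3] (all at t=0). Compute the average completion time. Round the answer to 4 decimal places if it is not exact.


SJF order (ascending): [2, 3, 8, 10, 12, 14]
Completion times:
  Job 1: burst=2, C=2
  Job 2: burst=3, C=5
  Job 3: burst=8, C=13
  Job 4: burst=10, C=23
  Job 5: burst=12, C=35
  Job 6: burst=14, C=49
Average completion = 127/6 = 21.1667

21.1667


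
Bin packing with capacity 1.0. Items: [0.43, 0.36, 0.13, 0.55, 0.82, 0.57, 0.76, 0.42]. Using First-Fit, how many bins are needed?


Place items sequentially using First-Fit:
  Item 0.43 -> new Bin 1
  Item 0.36 -> Bin 1 (now 0.79)
  Item 0.13 -> Bin 1 (now 0.92)
  Item 0.55 -> new Bin 2
  Item 0.82 -> new Bin 3
  Item 0.57 -> new Bin 4
  Item 0.76 -> new Bin 5
  Item 0.42 -> Bin 2 (now 0.97)
Total bins used = 5

5


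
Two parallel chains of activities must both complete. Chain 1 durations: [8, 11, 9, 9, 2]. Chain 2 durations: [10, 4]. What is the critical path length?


Path A total = 8 + 11 + 9 + 9 + 2 = 39
Path B total = 10 + 4 = 14
Critical path = longest path = max(39, 14) = 39

39


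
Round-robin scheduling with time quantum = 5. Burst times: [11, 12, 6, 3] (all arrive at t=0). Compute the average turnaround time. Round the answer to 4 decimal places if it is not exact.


Time quantum = 5
Execution trace:
  J1 runs 5 units, time = 5
  J2 runs 5 units, time = 10
  J3 runs 5 units, time = 15
  J4 runs 3 units, time = 18
  J1 runs 5 units, time = 23
  J2 runs 5 units, time = 28
  J3 runs 1 units, time = 29
  J1 runs 1 units, time = 30
  J2 runs 2 units, time = 32
Finish times: [30, 32, 29, 18]
Average turnaround = 109/4 = 27.25

27.25


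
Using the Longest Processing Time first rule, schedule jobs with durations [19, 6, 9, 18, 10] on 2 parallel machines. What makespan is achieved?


Sort jobs in decreasing order (LPT): [19, 18, 10, 9, 6]
Assign each job to the least loaded machine:
  Machine 1: jobs [19, 9, 6], load = 34
  Machine 2: jobs [18, 10], load = 28
Makespan = max load = 34

34


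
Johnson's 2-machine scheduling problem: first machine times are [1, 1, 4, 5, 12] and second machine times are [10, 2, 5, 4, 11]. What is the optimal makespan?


Apply Johnson's rule:
  Group 1 (a <= b): [(1, 1, 10), (2, 1, 2), (3, 4, 5)]
  Group 2 (a > b): [(5, 12, 11), (4, 5, 4)]
Optimal job order: [1, 2, 3, 5, 4]
Schedule:
  Job 1: M1 done at 1, M2 done at 11
  Job 2: M1 done at 2, M2 done at 13
  Job 3: M1 done at 6, M2 done at 18
  Job 5: M1 done at 18, M2 done at 29
  Job 4: M1 done at 23, M2 done at 33
Makespan = 33

33


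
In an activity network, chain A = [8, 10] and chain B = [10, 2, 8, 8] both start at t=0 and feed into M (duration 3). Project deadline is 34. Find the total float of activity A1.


Forward pass: ES(A1) = sum of predecessors on chain A = 0
EF = ES + duration = 0 + 8 = 8
Backward pass: LF(M) = deadline = 34; LS(M) = 34 - 3 = 31
LF(A1) = LS(M) - sum(successors on chain A) = 31 - 10 = 21
LS = LF - duration = 21 - 8 = 13
Total float = LS - ES = 13 - 0 = 13

13


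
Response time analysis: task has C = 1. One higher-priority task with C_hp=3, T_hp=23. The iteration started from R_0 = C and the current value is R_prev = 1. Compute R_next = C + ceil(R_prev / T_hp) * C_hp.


R_next = C + ceil(R_prev / T_hp) * C_hp
ceil(1 / 23) = ceil(0.0435) = 1
Interference = 1 * 3 = 3
R_next = 1 + 3 = 4

4


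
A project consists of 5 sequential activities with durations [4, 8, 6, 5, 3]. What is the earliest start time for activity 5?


Activity 5 starts after activities 1 through 4 complete.
Predecessor durations: [4, 8, 6, 5]
ES = 4 + 8 + 6 + 5 = 23

23


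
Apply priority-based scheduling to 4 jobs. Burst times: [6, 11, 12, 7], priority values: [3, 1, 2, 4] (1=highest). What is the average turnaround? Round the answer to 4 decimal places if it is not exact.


Sort by priority (ascending = highest first):
Order: [(1, 11), (2, 12), (3, 6), (4, 7)]
Completion times:
  Priority 1, burst=11, C=11
  Priority 2, burst=12, C=23
  Priority 3, burst=6, C=29
  Priority 4, burst=7, C=36
Average turnaround = 99/4 = 24.75

24.75


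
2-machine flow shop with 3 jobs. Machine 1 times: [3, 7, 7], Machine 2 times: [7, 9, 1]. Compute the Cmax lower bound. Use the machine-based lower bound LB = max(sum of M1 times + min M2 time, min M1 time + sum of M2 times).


LB1 = sum(M1 times) + min(M2 times) = 17 + 1 = 18
LB2 = min(M1 times) + sum(M2 times) = 3 + 17 = 20
Lower bound = max(LB1, LB2) = max(18, 20) = 20

20


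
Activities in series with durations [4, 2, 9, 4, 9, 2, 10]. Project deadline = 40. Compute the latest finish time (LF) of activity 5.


LF(activity 5) = deadline - sum of successor durations
Successors: activities 6 through 7 with durations [2, 10]
Sum of successor durations = 12
LF = 40 - 12 = 28

28


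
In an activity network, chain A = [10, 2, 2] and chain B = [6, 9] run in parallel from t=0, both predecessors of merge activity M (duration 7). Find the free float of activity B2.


ES(B2) = sum of predecessors on chain B = 6
EF(B2) = ES + duration = 6 + 9 = 15
Successor of B2 is M. ES(M) = max(sum(A), sum(B)) = max(14, 15) = 15
Free float = ES(successor) - EF(current) = 15 - 15 = 0

0


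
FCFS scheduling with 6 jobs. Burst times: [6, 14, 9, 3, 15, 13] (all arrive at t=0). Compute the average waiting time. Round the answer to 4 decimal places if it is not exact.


FCFS order (as given): [6, 14, 9, 3, 15, 13]
Waiting times:
  Job 1: wait = 0
  Job 2: wait = 6
  Job 3: wait = 20
  Job 4: wait = 29
  Job 5: wait = 32
  Job 6: wait = 47
Sum of waiting times = 134
Average waiting time = 134/6 = 22.3333

22.3333


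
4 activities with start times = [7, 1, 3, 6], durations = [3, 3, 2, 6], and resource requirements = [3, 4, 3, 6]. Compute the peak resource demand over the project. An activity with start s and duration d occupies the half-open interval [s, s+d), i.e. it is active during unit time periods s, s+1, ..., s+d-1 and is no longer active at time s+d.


Each activity i is active on [start_i, start_i + duration_i).
Compute total resource usage per time slot:
  t=0: active resources = [], total = 0
  t=1: active resources = [4], total = 4
  t=2: active resources = [4], total = 4
  t=3: active resources = [4, 3], total = 7
  t=4: active resources = [3], total = 3
  t=5: active resources = [], total = 0
  t=6: active resources = [6], total = 6
  t=7: active resources = [3, 6], total = 9
  t=8: active resources = [3, 6], total = 9
  t=9: active resources = [3, 6], total = 9
  t=10: active resources = [6], total = 6
  t=11: active resources = [6], total = 6
Peak resource demand = 9

9


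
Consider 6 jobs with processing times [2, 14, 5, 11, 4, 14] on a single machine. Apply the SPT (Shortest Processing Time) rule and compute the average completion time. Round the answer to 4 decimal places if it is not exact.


Sort jobs by processing time (SPT order): [2, 4, 5, 11, 14, 14]
Compute completion times sequentially:
  Job 1: processing = 2, completes at 2
  Job 2: processing = 4, completes at 6
  Job 3: processing = 5, completes at 11
  Job 4: processing = 11, completes at 22
  Job 5: processing = 14, completes at 36
  Job 6: processing = 14, completes at 50
Sum of completion times = 127
Average completion time = 127/6 = 21.1667

21.1667


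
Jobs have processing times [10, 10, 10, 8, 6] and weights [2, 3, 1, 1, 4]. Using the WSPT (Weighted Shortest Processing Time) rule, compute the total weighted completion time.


Compute p/w ratios and sort ascending (WSPT): [(6, 4), (10, 3), (10, 2), (8, 1), (10, 1)]
Compute weighted completion times:
  Job (p=6,w=4): C=6, w*C=4*6=24
  Job (p=10,w=3): C=16, w*C=3*16=48
  Job (p=10,w=2): C=26, w*C=2*26=52
  Job (p=8,w=1): C=34, w*C=1*34=34
  Job (p=10,w=1): C=44, w*C=1*44=44
Total weighted completion time = 202

202


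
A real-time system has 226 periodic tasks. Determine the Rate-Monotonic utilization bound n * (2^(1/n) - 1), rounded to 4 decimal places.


Compute 2^(1/226) = 1.0030717310
Subtract 1: 1.0030717310 - 1 = 0.0030717310
Multiply by n: 226 * 0.0030717310 = 0.6942112060
Round to 4 dp: 0.6942

0.6942


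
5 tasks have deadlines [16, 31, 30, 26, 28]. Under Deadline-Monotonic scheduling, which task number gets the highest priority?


Sort tasks by relative deadline (ascending):
  Task 1: deadline = 16
  Task 4: deadline = 26
  Task 5: deadline = 28
  Task 3: deadline = 30
  Task 2: deadline = 31
Priority order (highest first): [1, 4, 5, 3, 2]
Highest priority task = 1

1


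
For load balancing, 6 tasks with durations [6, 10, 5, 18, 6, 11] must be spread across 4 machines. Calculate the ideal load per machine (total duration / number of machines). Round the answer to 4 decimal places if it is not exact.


Total processing time = 6 + 10 + 5 + 18 + 6 + 11 = 56
Number of machines = 4
Ideal balanced load = 56 / 4 = 14.0

14.0


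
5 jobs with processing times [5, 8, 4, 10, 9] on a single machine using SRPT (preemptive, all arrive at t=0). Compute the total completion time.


Since all jobs arrive at t=0, SRPT equals SPT ordering.
SPT order: [4, 5, 8, 9, 10]
Completion times:
  Job 1: p=4, C=4
  Job 2: p=5, C=9
  Job 3: p=8, C=17
  Job 4: p=9, C=26
  Job 5: p=10, C=36
Total completion time = 4 + 9 + 17 + 26 + 36 = 92

92


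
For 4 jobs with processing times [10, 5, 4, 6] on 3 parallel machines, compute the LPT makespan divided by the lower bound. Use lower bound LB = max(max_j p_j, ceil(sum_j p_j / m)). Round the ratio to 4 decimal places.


LPT order: [10, 6, 5, 4]
Machine loads after assignment: [10, 6, 9]
LPT makespan = 10
Lower bound = max(max_job, ceil(total/3)) = max(10, 9) = 10
Ratio = 10 / 10 = 1.0

1.0


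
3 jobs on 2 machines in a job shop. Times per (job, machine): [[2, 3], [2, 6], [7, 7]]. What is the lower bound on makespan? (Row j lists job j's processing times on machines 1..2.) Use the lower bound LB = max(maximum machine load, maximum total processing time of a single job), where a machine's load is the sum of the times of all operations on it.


Machine loads:
  Machine 1: 2 + 2 + 7 = 11
  Machine 2: 3 + 6 + 7 = 16
Max machine load = 16
Job totals:
  Job 1: 5
  Job 2: 8
  Job 3: 14
Max job total = 14
Lower bound = max(16, 14) = 16

16


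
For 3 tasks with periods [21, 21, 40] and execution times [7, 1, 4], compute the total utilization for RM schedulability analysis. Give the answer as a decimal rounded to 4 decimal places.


Compute individual utilizations (exact fractions):
  Task 1: C/T = 7/21 = 1/3 (approx. 0.3333)
  Task 2: C/T = 1/21 (approx. 0.0476)
  Task 3: C/T = 4/40 = 1/10 (approx. 0.1)
Total utilization U = 1/3 + 1/21 + 1/10 = 101/210
Rounded to 4 decimal places: U = 0.4810
RM (Liu & Layland) bound for 3 tasks = 0.779763; compare with U = 101/210 (approx. 0.480952)
U <= bound, so schedulable by RM sufficient condition.

0.4810


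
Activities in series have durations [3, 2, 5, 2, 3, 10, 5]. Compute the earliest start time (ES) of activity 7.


Activity 7 starts after activities 1 through 6 complete.
Predecessor durations: [3, 2, 5, 2, 3, 10]
ES = 3 + 2 + 5 + 2 + 3 + 10 = 25

25


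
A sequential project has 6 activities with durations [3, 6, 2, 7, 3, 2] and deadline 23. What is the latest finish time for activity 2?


LF(activity 2) = deadline - sum of successor durations
Successors: activities 3 through 6 with durations [2, 7, 3, 2]
Sum of successor durations = 14
LF = 23 - 14 = 9

9


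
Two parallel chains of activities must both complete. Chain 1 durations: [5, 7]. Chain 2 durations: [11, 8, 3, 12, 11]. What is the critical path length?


Path A total = 5 + 7 = 12
Path B total = 11 + 8 + 3 + 12 + 11 = 45
Critical path = longest path = max(12, 45) = 45

45


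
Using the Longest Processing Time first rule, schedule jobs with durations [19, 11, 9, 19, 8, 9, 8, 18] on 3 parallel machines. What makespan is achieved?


Sort jobs in decreasing order (LPT): [19, 19, 18, 11, 9, 9, 8, 8]
Assign each job to the least loaded machine:
  Machine 1: jobs [19, 9, 8], load = 36
  Machine 2: jobs [19, 9, 8], load = 36
  Machine 3: jobs [18, 11], load = 29
Makespan = max load = 36

36


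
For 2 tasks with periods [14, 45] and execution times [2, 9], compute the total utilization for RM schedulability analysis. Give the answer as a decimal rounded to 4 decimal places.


Compute individual utilizations (exact fractions):
  Task 1: C/T = 2/14 = 1/7 (approx. 0.1429)
  Task 2: C/T = 9/45 = 1/5 (approx. 0.2)
Total utilization U = 1/7 + 1/5 = 12/35
Rounded to 4 decimal places: U = 0.3429
RM (Liu & Layland) bound for 2 tasks = 0.828427; compare with U = 12/35 (approx. 0.342857)
U <= bound, so schedulable by RM sufficient condition.

0.3429


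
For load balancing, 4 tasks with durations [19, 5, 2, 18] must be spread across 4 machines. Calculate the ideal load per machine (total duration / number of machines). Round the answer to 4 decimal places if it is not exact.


Total processing time = 19 + 5 + 2 + 18 = 44
Number of machines = 4
Ideal balanced load = 44 / 4 = 11.0

11.0


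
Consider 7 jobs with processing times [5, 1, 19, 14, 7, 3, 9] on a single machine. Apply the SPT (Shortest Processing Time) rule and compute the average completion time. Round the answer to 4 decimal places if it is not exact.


Sort jobs by processing time (SPT order): [1, 3, 5, 7, 9, 14, 19]
Compute completion times sequentially:
  Job 1: processing = 1, completes at 1
  Job 2: processing = 3, completes at 4
  Job 3: processing = 5, completes at 9
  Job 4: processing = 7, completes at 16
  Job 5: processing = 9, completes at 25
  Job 6: processing = 14, completes at 39
  Job 7: processing = 19, completes at 58
Sum of completion times = 152
Average completion time = 152/7 = 21.7143

21.7143


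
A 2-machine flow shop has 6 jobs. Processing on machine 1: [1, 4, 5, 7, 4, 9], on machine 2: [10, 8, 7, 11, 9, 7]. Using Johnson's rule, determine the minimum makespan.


Apply Johnson's rule:
  Group 1 (a <= b): [(1, 1, 10), (2, 4, 8), (5, 4, 9), (3, 5, 7), (4, 7, 11)]
  Group 2 (a > b): [(6, 9, 7)]
Optimal job order: [1, 2, 5, 3, 4, 6]
Schedule:
  Job 1: M1 done at 1, M2 done at 11
  Job 2: M1 done at 5, M2 done at 19
  Job 5: M1 done at 9, M2 done at 28
  Job 3: M1 done at 14, M2 done at 35
  Job 4: M1 done at 21, M2 done at 46
  Job 6: M1 done at 30, M2 done at 53
Makespan = 53

53


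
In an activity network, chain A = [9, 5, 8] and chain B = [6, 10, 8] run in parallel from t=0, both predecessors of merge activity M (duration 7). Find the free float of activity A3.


ES(A3) = sum of predecessors on chain A = 14
EF(A3) = ES + duration = 14 + 8 = 22
Successor of A3 is M. ES(M) = max(sum(A), sum(B)) = max(22, 24) = 24
Free float = ES(successor) - EF(current) = 24 - 22 = 2

2


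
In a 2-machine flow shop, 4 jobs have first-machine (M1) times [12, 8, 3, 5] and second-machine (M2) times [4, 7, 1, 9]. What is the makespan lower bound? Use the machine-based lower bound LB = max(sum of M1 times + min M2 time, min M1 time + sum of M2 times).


LB1 = sum(M1 times) + min(M2 times) = 28 + 1 = 29
LB2 = min(M1 times) + sum(M2 times) = 3 + 21 = 24
Lower bound = max(LB1, LB2) = max(29, 24) = 29

29


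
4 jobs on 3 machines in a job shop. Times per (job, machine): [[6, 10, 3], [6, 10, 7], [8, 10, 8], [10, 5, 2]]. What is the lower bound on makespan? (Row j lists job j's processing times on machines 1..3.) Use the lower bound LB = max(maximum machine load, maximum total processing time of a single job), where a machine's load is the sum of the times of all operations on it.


Machine loads:
  Machine 1: 6 + 6 + 8 + 10 = 30
  Machine 2: 10 + 10 + 10 + 5 = 35
  Machine 3: 3 + 7 + 8 + 2 = 20
Max machine load = 35
Job totals:
  Job 1: 19
  Job 2: 23
  Job 3: 26
  Job 4: 17
Max job total = 26
Lower bound = max(35, 26) = 35

35


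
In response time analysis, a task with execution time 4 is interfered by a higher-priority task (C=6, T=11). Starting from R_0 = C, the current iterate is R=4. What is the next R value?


R_next = C + ceil(R_prev / T_hp) * C_hp
ceil(4 / 11) = ceil(0.3636) = 1
Interference = 1 * 6 = 6
R_next = 4 + 6 = 10

10


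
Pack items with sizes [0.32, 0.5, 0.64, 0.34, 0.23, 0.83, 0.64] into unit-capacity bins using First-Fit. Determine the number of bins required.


Place items sequentially using First-Fit:
  Item 0.32 -> new Bin 1
  Item 0.5 -> Bin 1 (now 0.82)
  Item 0.64 -> new Bin 2
  Item 0.34 -> Bin 2 (now 0.98)
  Item 0.23 -> new Bin 3
  Item 0.83 -> new Bin 4
  Item 0.64 -> Bin 3 (now 0.87)
Total bins used = 4

4


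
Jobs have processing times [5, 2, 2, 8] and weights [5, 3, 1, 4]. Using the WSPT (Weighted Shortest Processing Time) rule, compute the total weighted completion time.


Compute p/w ratios and sort ascending (WSPT): [(2, 3), (5, 5), (2, 1), (8, 4)]
Compute weighted completion times:
  Job (p=2,w=3): C=2, w*C=3*2=6
  Job (p=5,w=5): C=7, w*C=5*7=35
  Job (p=2,w=1): C=9, w*C=1*9=9
  Job (p=8,w=4): C=17, w*C=4*17=68
Total weighted completion time = 118

118


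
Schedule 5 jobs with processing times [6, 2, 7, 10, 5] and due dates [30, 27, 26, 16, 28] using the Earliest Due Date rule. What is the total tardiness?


Sort by due date (EDD order): [(10, 16), (7, 26), (2, 27), (5, 28), (6, 30)]
Compute completion times and tardiness:
  Job 1: p=10, d=16, C=10, tardiness=max(0,10-16)=0
  Job 2: p=7, d=26, C=17, tardiness=max(0,17-26)=0
  Job 3: p=2, d=27, C=19, tardiness=max(0,19-27)=0
  Job 4: p=5, d=28, C=24, tardiness=max(0,24-28)=0
  Job 5: p=6, d=30, C=30, tardiness=max(0,30-30)=0
Total tardiness = 0

0


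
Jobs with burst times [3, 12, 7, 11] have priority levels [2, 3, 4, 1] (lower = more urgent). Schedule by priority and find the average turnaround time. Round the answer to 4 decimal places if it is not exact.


Sort by priority (ascending = highest first):
Order: [(1, 11), (2, 3), (3, 12), (4, 7)]
Completion times:
  Priority 1, burst=11, C=11
  Priority 2, burst=3, C=14
  Priority 3, burst=12, C=26
  Priority 4, burst=7, C=33
Average turnaround = 84/4 = 21.0

21.0


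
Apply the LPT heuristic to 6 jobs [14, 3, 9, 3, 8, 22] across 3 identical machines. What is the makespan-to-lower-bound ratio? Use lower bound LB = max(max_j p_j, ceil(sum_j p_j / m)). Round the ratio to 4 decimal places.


LPT order: [22, 14, 9, 8, 3, 3]
Machine loads after assignment: [22, 20, 17]
LPT makespan = 22
Lower bound = max(max_job, ceil(total/3)) = max(22, 20) = 22
Ratio = 22 / 22 = 1.0

1.0


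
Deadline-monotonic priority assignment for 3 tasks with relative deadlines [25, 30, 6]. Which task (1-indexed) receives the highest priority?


Sort tasks by relative deadline (ascending):
  Task 3: deadline = 6
  Task 1: deadline = 25
  Task 2: deadline = 30
Priority order (highest first): [3, 1, 2]
Highest priority task = 3

3


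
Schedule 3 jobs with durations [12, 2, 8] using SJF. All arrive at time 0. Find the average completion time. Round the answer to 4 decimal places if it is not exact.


SJF order (ascending): [2, 8, 12]
Completion times:
  Job 1: burst=2, C=2
  Job 2: burst=8, C=10
  Job 3: burst=12, C=22
Average completion = 34/3 = 11.3333

11.3333


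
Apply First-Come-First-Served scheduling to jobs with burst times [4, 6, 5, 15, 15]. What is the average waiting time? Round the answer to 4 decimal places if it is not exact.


FCFS order (as given): [4, 6, 5, 15, 15]
Waiting times:
  Job 1: wait = 0
  Job 2: wait = 4
  Job 3: wait = 10
  Job 4: wait = 15
  Job 5: wait = 30
Sum of waiting times = 59
Average waiting time = 59/5 = 11.8

11.8


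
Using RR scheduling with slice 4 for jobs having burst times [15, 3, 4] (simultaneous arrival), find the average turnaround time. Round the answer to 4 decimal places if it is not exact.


Time quantum = 4
Execution trace:
  J1 runs 4 units, time = 4
  J2 runs 3 units, time = 7
  J3 runs 4 units, time = 11
  J1 runs 4 units, time = 15
  J1 runs 4 units, time = 19
  J1 runs 3 units, time = 22
Finish times: [22, 7, 11]
Average turnaround = 40/3 = 13.3333

13.3333


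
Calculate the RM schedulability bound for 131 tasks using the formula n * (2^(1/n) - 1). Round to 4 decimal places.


Compute 2^(1/131) = 1.0053052230
Subtract 1: 1.0053052230 - 1 = 0.0053052230
Multiply by n: 131 * 0.0053052230 = 0.6949842130
Round to 4 dp: 0.6950

0.6950


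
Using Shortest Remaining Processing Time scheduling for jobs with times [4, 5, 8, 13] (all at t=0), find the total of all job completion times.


Since all jobs arrive at t=0, SRPT equals SPT ordering.
SPT order: [4, 5, 8, 13]
Completion times:
  Job 1: p=4, C=4
  Job 2: p=5, C=9
  Job 3: p=8, C=17
  Job 4: p=13, C=30
Total completion time = 4 + 9 + 17 + 30 = 60

60


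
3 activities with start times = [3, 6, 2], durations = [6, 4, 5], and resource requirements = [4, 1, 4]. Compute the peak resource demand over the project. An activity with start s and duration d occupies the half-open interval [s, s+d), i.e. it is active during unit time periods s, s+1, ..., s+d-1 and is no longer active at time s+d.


Each activity i is active on [start_i, start_i + duration_i).
Compute total resource usage per time slot:
  t=0: active resources = [], total = 0
  t=1: active resources = [], total = 0
  t=2: active resources = [4], total = 4
  t=3: active resources = [4, 4], total = 8
  t=4: active resources = [4, 4], total = 8
  t=5: active resources = [4, 4], total = 8
  t=6: active resources = [4, 1, 4], total = 9
  t=7: active resources = [4, 1], total = 5
  t=8: active resources = [4, 1], total = 5
  t=9: active resources = [1], total = 1
Peak resource demand = 9

9


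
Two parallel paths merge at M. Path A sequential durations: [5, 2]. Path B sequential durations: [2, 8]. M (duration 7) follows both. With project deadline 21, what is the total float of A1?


Forward pass: ES(A1) = sum of predecessors on chain A = 0
EF = ES + duration = 0 + 5 = 5
Backward pass: LF(M) = deadline = 21; LS(M) = 21 - 7 = 14
LF(A1) = LS(M) - sum(successors on chain A) = 14 - 2 = 12
LS = LF - duration = 12 - 5 = 7
Total float = LS - ES = 7 - 0 = 7

7


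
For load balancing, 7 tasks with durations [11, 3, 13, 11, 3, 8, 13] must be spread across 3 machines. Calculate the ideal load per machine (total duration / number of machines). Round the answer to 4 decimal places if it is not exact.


Total processing time = 11 + 3 + 13 + 11 + 3 + 8 + 13 = 62
Number of machines = 3
Ideal balanced load = 62 / 3 = 20.6667

20.6667


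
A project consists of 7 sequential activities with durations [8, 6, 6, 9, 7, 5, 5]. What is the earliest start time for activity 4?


Activity 4 starts after activities 1 through 3 complete.
Predecessor durations: [8, 6, 6]
ES = 8 + 6 + 6 = 20

20


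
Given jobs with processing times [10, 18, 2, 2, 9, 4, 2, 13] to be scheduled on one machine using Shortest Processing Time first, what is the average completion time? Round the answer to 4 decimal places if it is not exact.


Sort jobs by processing time (SPT order): [2, 2, 2, 4, 9, 10, 13, 18]
Compute completion times sequentially:
  Job 1: processing = 2, completes at 2
  Job 2: processing = 2, completes at 4
  Job 3: processing = 2, completes at 6
  Job 4: processing = 4, completes at 10
  Job 5: processing = 9, completes at 19
  Job 6: processing = 10, completes at 29
  Job 7: processing = 13, completes at 42
  Job 8: processing = 18, completes at 60
Sum of completion times = 172
Average completion time = 172/8 = 21.5

21.5


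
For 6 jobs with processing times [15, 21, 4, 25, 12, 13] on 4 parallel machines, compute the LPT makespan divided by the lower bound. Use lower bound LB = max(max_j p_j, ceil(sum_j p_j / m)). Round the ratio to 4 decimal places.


LPT order: [25, 21, 15, 13, 12, 4]
Machine loads after assignment: [25, 21, 19, 25]
LPT makespan = 25
Lower bound = max(max_job, ceil(total/4)) = max(25, 23) = 25
Ratio = 25 / 25 = 1.0

1.0


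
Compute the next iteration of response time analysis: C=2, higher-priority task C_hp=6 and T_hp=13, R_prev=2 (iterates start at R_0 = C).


R_next = C + ceil(R_prev / T_hp) * C_hp
ceil(2 / 13) = ceil(0.1538) = 1
Interference = 1 * 6 = 6
R_next = 2 + 6 = 8

8


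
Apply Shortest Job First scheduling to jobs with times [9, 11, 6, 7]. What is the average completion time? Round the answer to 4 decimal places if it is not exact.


SJF order (ascending): [6, 7, 9, 11]
Completion times:
  Job 1: burst=6, C=6
  Job 2: burst=7, C=13
  Job 3: burst=9, C=22
  Job 4: burst=11, C=33
Average completion = 74/4 = 18.5

18.5


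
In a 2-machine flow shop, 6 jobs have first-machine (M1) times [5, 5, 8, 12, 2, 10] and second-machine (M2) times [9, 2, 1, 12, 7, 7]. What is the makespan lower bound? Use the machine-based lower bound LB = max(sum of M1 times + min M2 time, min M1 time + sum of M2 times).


LB1 = sum(M1 times) + min(M2 times) = 42 + 1 = 43
LB2 = min(M1 times) + sum(M2 times) = 2 + 38 = 40
Lower bound = max(LB1, LB2) = max(43, 40) = 43

43


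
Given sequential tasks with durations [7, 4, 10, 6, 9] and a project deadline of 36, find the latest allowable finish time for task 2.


LF(activity 2) = deadline - sum of successor durations
Successors: activities 3 through 5 with durations [10, 6, 9]
Sum of successor durations = 25
LF = 36 - 25 = 11

11


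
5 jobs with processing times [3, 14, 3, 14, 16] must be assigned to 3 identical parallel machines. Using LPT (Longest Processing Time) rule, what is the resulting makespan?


Sort jobs in decreasing order (LPT): [16, 14, 14, 3, 3]
Assign each job to the least loaded machine:
  Machine 1: jobs [16], load = 16
  Machine 2: jobs [14, 3], load = 17
  Machine 3: jobs [14, 3], load = 17
Makespan = max load = 17

17


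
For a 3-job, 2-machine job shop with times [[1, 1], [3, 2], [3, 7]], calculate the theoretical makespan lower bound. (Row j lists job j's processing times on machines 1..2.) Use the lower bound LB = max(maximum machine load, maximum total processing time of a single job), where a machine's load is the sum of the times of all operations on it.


Machine loads:
  Machine 1: 1 + 3 + 3 = 7
  Machine 2: 1 + 2 + 7 = 10
Max machine load = 10
Job totals:
  Job 1: 2
  Job 2: 5
  Job 3: 10
Max job total = 10
Lower bound = max(10, 10) = 10

10


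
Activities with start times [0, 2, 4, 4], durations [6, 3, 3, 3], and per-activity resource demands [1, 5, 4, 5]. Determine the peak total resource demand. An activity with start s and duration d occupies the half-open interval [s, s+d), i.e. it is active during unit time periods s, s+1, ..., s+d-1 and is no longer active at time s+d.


Each activity i is active on [start_i, start_i + duration_i).
Compute total resource usage per time slot:
  t=0: active resources = [1], total = 1
  t=1: active resources = [1], total = 1
  t=2: active resources = [1, 5], total = 6
  t=3: active resources = [1, 5], total = 6
  t=4: active resources = [1, 5, 4, 5], total = 15
  t=5: active resources = [1, 4, 5], total = 10
  t=6: active resources = [4, 5], total = 9
Peak resource demand = 15

15


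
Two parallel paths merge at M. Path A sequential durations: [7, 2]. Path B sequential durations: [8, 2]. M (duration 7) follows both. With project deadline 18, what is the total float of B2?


Forward pass: ES(B2) = sum of predecessors on chain B = 8
EF = ES + duration = 8 + 2 = 10
Backward pass: LF(M) = deadline = 18; LS(M) = 18 - 7 = 11
LF(B2) = LS(M) - sum(successors on chain B) = 11 - 0 = 11
LS = LF - duration = 11 - 2 = 9
Total float = LS - ES = 9 - 8 = 1

1


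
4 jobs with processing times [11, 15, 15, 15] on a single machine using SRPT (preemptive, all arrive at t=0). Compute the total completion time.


Since all jobs arrive at t=0, SRPT equals SPT ordering.
SPT order: [11, 15, 15, 15]
Completion times:
  Job 1: p=11, C=11
  Job 2: p=15, C=26
  Job 3: p=15, C=41
  Job 4: p=15, C=56
Total completion time = 11 + 26 + 41 + 56 = 134

134


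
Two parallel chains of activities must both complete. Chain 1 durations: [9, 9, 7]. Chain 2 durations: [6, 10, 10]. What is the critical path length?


Path A total = 9 + 9 + 7 = 25
Path B total = 6 + 10 + 10 = 26
Critical path = longest path = max(25, 26) = 26

26


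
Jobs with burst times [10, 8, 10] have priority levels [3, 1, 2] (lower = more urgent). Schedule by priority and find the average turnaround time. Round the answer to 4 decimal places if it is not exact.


Sort by priority (ascending = highest first):
Order: [(1, 8), (2, 10), (3, 10)]
Completion times:
  Priority 1, burst=8, C=8
  Priority 2, burst=10, C=18
  Priority 3, burst=10, C=28
Average turnaround = 54/3 = 18.0

18.0
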